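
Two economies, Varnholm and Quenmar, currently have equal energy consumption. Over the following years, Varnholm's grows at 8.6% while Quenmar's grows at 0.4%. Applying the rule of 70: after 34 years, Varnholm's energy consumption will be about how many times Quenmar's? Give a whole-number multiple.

Rate gap = 8.6% − 0.4% = 8.2 points.
The ratio doubles every 70/8.2 ≈ 8.54 years.
34/8.54 ≈ 3.98 doublings → ratio ≈ 2^3.98 ≈ 16.

around 16 times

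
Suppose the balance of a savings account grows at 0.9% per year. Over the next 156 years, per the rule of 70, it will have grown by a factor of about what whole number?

approximately 4 times

70/0.9 ≈ 77.78 years per doubling.
156 years fits 2 doublings: 2^2 = 4.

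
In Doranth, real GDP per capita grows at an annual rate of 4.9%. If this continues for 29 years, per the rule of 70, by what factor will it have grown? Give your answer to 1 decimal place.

Doubling time ≈ 70/4.9 = 14.29 years.
29 years / 14.29 ≈ 2.03 doublings → factor 2^2.03 ≈ 4.1.

≈ 4.1 times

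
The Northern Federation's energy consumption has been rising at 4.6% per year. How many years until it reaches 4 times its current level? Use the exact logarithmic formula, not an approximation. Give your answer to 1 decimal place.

t = ln(4) / ln(1 + 0.046) = 1.3863 / 0.044973 ≈ 30.83.

30.8 years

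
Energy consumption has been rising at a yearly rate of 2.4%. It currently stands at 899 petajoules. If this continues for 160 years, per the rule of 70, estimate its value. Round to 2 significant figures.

It doubles every 70/2.4 ≈ 29.17 years, so 160 years is 5.49 doublings.
2^5.49 ≈ 44.94; 899 × 44.94 ≈ 40000 petajoules.

around 40000 petajoules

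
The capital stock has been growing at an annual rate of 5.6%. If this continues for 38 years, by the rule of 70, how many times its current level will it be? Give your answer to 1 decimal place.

roughly 8.2 times

Doubling time ≈ 70/5.6 = 12.50 years.
38 years / 12.50 ≈ 3.04 doublings → factor 2^3.04 ≈ 8.2.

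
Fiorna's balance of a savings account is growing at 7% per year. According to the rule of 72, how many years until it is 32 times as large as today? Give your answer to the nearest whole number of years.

≈ 51 years

Doubling time ≈ 72/7 = 10.29 years.
32× is 5 doublings, so 5 × 10.29 ≈ 51 years.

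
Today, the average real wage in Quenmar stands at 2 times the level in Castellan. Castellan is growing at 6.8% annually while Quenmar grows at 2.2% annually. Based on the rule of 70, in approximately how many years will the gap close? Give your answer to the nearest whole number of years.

The growth-rate gap is 6.8% − 2.2% = 4.6 percentage points.
So the ratio between them halves every 70/4.6 ≈ 15.22 years.
A 2 times gap closes after 1 halving: 1 × 15.22 ≈ 15 years.

approximately 15 years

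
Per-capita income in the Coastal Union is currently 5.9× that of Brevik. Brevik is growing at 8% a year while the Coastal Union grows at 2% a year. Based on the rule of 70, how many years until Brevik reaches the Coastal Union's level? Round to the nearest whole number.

roughly 30 years

Brevik gains on the Coastal Union at 8% − 2% = 6 points a year.
At that relative rate the gap halves every 70/6 ≈ 11.67 years.
A 5.9× gap takes log₂(5.9) ≈ 2.56 halvings to close: 2.56 × 11.67 ≈ 30 years.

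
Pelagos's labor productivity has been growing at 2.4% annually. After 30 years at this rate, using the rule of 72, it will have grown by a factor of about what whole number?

At 2.4% one doubling takes ≈ 30.00 years; 30 years is 1 of them, so ×2.

around 2 times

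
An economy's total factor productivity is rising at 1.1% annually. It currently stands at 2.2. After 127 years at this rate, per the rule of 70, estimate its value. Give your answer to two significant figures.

8.8

It doubles every 70/1.1 ≈ 63.64 years, so 127 years is 2.00 doublings.
2^2.00 ≈ 4.00; 2.2 × 4.00 ≈ 8.8.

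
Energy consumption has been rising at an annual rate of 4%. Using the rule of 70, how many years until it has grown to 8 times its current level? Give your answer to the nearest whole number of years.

At 4% it doubles every 70/4 ≈ 17.50 years.
8× is 3 doublings, so 3 × 17.50 ≈ 53 years.

≈ 53 years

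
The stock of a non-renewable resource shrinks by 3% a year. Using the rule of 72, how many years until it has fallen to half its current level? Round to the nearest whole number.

approximately 24 years

Falling at 3%, it halves about every 72/3 = 24.00 years.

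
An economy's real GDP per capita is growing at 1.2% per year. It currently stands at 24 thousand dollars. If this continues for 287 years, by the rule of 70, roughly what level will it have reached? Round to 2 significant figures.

around 730 thousand dollars

It doubles every 70/1.2 ≈ 58.33 years, so 287 years is 4.92 doublings.
2^4.92 ≈ 30.27; 24 × 30.27 ≈ 730 thousand dollars.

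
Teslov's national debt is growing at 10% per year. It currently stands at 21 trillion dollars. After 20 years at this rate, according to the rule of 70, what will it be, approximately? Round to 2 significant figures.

around 150 trillion dollars

Doubling time ≈ 70/10 = 7.00 years.
20 years is 20/7.00 ≈ 2.86 doublings, a factor of 2^2.86 ≈ 7.26.
21 × 7.26 ≈ 150 trillion dollars.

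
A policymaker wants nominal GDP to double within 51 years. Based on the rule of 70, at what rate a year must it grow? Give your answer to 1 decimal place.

70 / 51 ≈ 1.37, so about 1.4% a year.

roughly 1.4%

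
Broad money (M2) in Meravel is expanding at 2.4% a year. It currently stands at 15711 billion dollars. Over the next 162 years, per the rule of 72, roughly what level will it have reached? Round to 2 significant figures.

Doubling time ≈ 72/2.4 = 30.00 years.
162 years is 162/30.00 ≈ 5.40 doublings, a factor of 2^5.40 ≈ 42.22.
15711 × 42.22 ≈ 660000 billion dollars.

approximately 660000 billion dollars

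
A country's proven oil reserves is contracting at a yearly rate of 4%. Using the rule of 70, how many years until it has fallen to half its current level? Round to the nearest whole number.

18 years

Halving time ≈ 70 / 4 = 17.50 → 18 years.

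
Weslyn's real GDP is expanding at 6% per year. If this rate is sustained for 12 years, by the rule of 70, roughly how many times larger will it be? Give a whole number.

70/6 ≈ 11.67 years per doubling.
12 years fits 1 doubling: 2^1 = 2.

roughly 2 times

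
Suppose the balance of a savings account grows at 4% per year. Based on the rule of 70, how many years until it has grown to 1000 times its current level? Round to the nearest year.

≈ 174 years

At 4% it doubles every 70/4 ≈ 17.50 years.
1000× is log₂ 1000 ≈ 9.97 doublings, so ≈ 9.97 × 17.50 = 174 years.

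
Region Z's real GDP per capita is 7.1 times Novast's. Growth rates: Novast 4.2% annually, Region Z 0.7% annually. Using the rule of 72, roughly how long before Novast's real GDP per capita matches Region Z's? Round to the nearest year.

around 58 years

Novast gains on Region Z at 4.2% − 0.7% = 3.5 points a year.
At that relative rate the gap halves every 72/3.5 ≈ 20.57 years.
A 7.1 times gap takes log₂(7.1) ≈ 2.83 halvings to close: 2.83 × 20.57 ≈ 58 years.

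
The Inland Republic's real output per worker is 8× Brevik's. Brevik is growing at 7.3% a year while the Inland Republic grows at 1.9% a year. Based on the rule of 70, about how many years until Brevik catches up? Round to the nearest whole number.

The growth-rate gap is 7.3% − 1.9% = 5.4 percentage points.
So the ratio between them halves every 70/5.4 ≈ 12.96 years.
An 8× gap closes after 3 halvings: 3 × 12.96 ≈ 39 years.

39 years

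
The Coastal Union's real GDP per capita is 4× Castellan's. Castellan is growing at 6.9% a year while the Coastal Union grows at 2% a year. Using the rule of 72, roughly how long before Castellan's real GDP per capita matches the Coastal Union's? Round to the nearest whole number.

roughly 29 years

The growth-rate gap is 6.9% − 2% = 4.9 percentage points.
So the ratio between them halves every 72/4.9 ≈ 14.69 years.
A 4× gap closes after 2 halvings: 2 × 14.69 ≈ 29 years.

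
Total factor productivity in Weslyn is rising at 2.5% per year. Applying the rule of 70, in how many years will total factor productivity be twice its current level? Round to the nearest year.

approximately 28 years

70/2.5 ≈ 28.00, so it doubles roughly every 28 years.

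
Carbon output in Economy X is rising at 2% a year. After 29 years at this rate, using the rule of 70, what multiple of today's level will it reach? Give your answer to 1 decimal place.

Doubles every ≈ 35.00 years (70/2).
29 years is 0.83 doublings; 2^0.83 ≈ 1.8×.

around 1.8 times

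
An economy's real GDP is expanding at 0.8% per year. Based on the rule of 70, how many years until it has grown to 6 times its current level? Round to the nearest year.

One doubling takes 70/0.8 = 87.50 years.
Reaching 6× takes log₂(6) ≈ 2.58 doublings.
2.58 × 87.50 ≈ 226 years.

roughly 226 years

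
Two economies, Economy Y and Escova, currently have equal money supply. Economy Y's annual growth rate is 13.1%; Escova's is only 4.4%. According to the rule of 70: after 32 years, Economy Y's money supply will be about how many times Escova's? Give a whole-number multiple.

Economy Y pulls ahead at 8.7 pp per year, so the ratio doubles every 70/8.7 ≈ 8.05 years.
In 32 years that's 3.98 doublings: 2^3.98 ≈ 16.

≈ 16 times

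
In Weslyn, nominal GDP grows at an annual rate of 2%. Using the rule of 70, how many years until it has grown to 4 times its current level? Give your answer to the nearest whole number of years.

Doubling time ≈ 70/2 = 35.00 years.
4 = 2^2, so 2 doublings → 70 years.

≈ 70 years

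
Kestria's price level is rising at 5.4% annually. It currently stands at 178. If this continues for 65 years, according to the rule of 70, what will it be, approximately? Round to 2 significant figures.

It doubles every 70/5.4 ≈ 12.96 years, so 65 years is 5.02 doublings.
2^5.02 ≈ 32.45; 178 × 32.45 ≈ 5800.

about 5800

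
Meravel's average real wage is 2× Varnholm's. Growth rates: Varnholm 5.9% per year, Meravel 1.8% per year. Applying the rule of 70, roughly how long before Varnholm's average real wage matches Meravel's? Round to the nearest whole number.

What matters is the difference: 4.1 pp.
Rule of 70 on the gap: the ratio halves every 70/4.1 ≈ 17.07 years.
A 2× gap closes after 1 halving: 1 × 17.07 ≈ 17 years.

around 17 years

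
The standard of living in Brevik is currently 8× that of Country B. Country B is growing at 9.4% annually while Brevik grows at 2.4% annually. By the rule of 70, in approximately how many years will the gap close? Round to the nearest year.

What matters is the difference: 7 pp.
Rule of 70 on the gap: the ratio halves every 70/7 ≈ 10.00 years.
An 8× gap closes after 3 halvings: 3 × 10.00 ≈ 30 years.

about 30 years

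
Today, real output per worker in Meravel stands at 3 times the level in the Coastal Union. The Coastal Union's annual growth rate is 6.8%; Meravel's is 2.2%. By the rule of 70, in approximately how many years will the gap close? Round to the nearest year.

about 24 years

The growth-rate gap is 6.8% − 2.2% = 4.6 percentage points.
So the ratio between them halves every 70/4.6 ≈ 15.22 years.
A 3 times gap takes log₂(3) ≈ 1.58 halvings to close: 1.58 × 15.22 ≈ 24 years.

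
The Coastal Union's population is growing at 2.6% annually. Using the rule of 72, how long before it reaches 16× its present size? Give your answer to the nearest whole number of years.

Doubling time ≈ 72/2.6 = 27.69 years.
16 = 2^4, so 4 doublings → 111 years.

111 years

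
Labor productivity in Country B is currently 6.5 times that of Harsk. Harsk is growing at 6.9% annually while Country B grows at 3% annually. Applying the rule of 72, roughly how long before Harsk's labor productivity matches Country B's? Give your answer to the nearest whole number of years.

What matters is the difference: 3.9 pp.
Rule of 72 on the gap: the ratio halves every 72/3.9 ≈ 18.46 years.
A 6.5 times gap takes log₂(6.5) ≈ 2.70 halvings to close: 2.70 × 18.46 ≈ 50 years.

about 50 years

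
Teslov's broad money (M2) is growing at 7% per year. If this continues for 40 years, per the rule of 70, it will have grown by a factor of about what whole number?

≈ 16 times

Doubling time ≈ 70/7 = 10.00 years.
40/10.00 ≈ 4 doublings, so about 2^4 = 16×.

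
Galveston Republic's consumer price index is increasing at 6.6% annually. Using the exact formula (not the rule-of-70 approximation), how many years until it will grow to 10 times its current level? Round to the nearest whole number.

t = ln(10) / ln(1 + 0.066) = 2.3026 / 0.063913 ≈ 36.03.
≈ 36 years.

36 years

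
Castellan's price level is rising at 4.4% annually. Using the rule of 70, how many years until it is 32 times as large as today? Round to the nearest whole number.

One doubling takes 70/4.4 = 15.91 years.
Getting to 32× needs 5 doublings: 5 × 15.91 ≈ 80 years.

roughly 80 years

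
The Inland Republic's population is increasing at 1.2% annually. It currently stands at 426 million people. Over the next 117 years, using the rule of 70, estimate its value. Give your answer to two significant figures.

Doubling time ≈ 70/1.2 = 58.33 years.
117 years is 117/58.33 ≈ 2.01 doublings, a factor of 2^2.01 ≈ 4.03.
426 × 4.03 ≈ 1700 million people.

≈ 1700 million people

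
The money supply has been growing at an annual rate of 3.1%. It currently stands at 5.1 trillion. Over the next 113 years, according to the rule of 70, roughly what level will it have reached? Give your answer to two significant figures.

Doubling time ≈ 70/3.1 = 22.58 years.
113 years is 113/22.58 ≈ 5.00 doublings, a factor of 2^5.00 ≈ 32.00.
5.1 × 32.00 ≈ 160 trillion.

160 trillion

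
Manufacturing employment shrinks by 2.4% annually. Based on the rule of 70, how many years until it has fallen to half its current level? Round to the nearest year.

roughly 29 years

Falling at 2.4%, it halves about every 70/2.4 = 29.17 years.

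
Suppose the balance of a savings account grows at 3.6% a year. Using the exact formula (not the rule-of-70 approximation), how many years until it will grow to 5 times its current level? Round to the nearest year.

46 years

t = ln(5) / ln(1 + 0.036) = 1.6094 / 0.035367 ≈ 45.51.
≈ 46 years.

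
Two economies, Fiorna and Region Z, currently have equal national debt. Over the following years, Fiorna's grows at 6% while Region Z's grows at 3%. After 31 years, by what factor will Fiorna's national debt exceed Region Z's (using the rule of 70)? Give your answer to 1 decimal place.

approximately 2.5 times

Fiorna pulls ahead at 3 pp per year, so the ratio doubles every 70/3 ≈ 23.33 years.
In 31 years that's 1.33 doublings: 2^1.33 ≈ 2.5.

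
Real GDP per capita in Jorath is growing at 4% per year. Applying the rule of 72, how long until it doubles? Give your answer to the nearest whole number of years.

18 years

72/4 ≈ 18.00, so it doubles roughly every 18 years.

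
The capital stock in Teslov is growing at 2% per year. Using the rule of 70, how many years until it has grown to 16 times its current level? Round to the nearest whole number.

At 2% it doubles every 70/2 ≈ 35.00 years.
16× is 4 doublings, so 4 × 35.00 ≈ 140 years.

around 140 years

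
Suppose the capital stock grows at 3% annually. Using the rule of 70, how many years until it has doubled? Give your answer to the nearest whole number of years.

70/3 ≈ 23.33, so it doubles roughly every 23 years.

roughly 23 years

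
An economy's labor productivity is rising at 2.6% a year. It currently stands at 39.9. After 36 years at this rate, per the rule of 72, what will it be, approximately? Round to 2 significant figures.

98

It doubles every 72/2.6 ≈ 27.69 years, so 36 years is 1.30 doublings.
2^1.30 ≈ 2.46; 39.9 × 2.46 ≈ 98.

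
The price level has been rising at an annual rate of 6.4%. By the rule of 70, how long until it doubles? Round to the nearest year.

11 years

70/6.4 ≈ 10.94, so it doubles roughly every 11 years.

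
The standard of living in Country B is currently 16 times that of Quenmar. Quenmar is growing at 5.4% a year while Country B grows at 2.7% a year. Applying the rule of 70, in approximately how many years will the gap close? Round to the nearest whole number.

104 years

What matters is the difference: 2.7 pp.
Rule of 70 on the gap: the ratio halves every 70/2.7 ≈ 25.93 years.
A 16 times gap closes after 4 halvings: 4 × 25.93 ≈ 104 years.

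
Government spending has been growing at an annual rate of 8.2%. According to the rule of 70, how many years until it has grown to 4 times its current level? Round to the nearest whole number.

At 8.2% it doubles every 70/8.2 ≈ 8.54 years.
4 = 2^2, so 2 doublings → 17 years.

roughly 17 years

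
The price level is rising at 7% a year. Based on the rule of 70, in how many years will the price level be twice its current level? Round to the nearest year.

roughly 10 years

At 7%, doubling takes about 70/7 = 10.00 years.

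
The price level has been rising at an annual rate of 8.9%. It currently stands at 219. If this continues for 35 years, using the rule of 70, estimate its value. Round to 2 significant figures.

around 4800

Doubling time ≈ 70/8.9 = 7.87 years.
35 years is 35/7.87 ≈ 4.45 doublings, a factor of 2^4.45 ≈ 21.86.
219 × 21.86 ≈ 4800.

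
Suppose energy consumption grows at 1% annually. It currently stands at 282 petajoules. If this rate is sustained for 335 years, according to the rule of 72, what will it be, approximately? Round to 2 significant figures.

Doubling time ≈ 72/1 = 72.00 years.
335 years is 335/72.00 ≈ 4.65 doublings, a factor of 2^4.65 ≈ 25.11.
282 × 25.11 ≈ 7100 petajoules.

about 7100 petajoules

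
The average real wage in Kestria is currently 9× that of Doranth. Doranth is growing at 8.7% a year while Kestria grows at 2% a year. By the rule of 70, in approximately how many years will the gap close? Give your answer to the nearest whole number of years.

The growth-rate gap is 8.7% − 2% = 6.7 percentage points.
So the ratio between them halves every 70/6.7 ≈ 10.45 years.
A 9× gap takes log₂(9) ≈ 3.17 halvings to close: 3.17 × 10.45 ≈ 33 years.

around 33 years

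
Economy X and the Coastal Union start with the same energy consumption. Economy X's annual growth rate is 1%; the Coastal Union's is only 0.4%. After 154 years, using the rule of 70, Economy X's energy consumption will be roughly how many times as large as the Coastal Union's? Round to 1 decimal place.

2.5 times

Only the 0.6-point difference matters.
70/0.6 ≈ 116.67 years per doubling of the ratio; 154 years gives 1.32 doublings, so ≈ 2.5×.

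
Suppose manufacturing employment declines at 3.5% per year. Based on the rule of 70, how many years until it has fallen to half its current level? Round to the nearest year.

The rule works in reverse for decay: 70/3.5 ≈ 20.00 years to halve.

about 20 years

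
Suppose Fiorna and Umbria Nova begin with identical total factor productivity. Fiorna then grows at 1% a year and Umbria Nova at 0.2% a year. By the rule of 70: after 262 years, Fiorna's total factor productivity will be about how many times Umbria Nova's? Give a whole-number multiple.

approximately 8 times

Rate gap = 1% − 0.2% = 0.8 points.
The ratio doubles every 70/0.8 ≈ 87.50 years.
262/87.50 ≈ 2.99 doublings → ratio ≈ 2^2.99 ≈ 8.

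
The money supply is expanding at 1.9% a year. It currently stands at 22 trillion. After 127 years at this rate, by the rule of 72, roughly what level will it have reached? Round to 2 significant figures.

roughly 220 trillion

It doubles every 72/1.9 ≈ 37.89 years, so 127 years is 3.35 doublings.
2^3.35 ≈ 10.20; 22 × 10.20 ≈ 220 trillion.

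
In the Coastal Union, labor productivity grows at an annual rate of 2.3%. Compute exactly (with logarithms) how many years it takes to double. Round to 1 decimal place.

30.5 years

t = ln(2) / ln(1 + 0.023) = 0.6931 / 0.022739 ≈ 30.48.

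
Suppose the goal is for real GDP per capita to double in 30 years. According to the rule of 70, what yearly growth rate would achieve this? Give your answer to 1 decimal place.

approximately 2.3% per year

70 / 30 ≈ 2.33, so about 2.3% per year.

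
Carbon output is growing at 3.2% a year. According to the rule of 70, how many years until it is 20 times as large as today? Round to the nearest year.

about 95 years

At 3.2% it doubles every 70/3.2 ≈ 21.88 years.
20× is log₂ 20 ≈ 4.32 doublings, so ≈ 4.32 × 21.88 = 95 years.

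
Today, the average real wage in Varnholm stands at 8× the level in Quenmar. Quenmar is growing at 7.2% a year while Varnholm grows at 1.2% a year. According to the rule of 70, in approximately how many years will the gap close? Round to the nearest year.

Quenmar gains on Varnholm at 7.2% − 1.2% = 6 points a year.
At that relative rate the gap halves every 70/6 ≈ 11.67 years.
An 8× gap closes after 3 halvings: 3 × 11.67 ≈ 35 years.

35 years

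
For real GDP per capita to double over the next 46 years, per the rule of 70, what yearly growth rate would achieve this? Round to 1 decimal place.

70 / 46 ≈ 1.52, so about 1.5% per year.

≈ 1.5%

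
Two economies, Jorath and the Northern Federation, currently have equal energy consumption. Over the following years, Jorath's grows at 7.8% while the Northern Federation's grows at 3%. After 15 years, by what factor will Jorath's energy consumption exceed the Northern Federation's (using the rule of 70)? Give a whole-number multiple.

Rate gap = 7.8% − 3% = 4.8 points.
The ratio doubles every 70/4.8 ≈ 14.58 years.
15/14.58 ≈ 1.03 doublings → ratio ≈ 2^1.03 ≈ 2.

≈ 2 times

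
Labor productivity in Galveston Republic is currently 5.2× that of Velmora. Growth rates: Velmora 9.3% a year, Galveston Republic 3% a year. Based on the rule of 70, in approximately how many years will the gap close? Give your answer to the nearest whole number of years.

approximately 26 years

What matters is the difference: 6.3 pp.
Rule of 70 on the gap: the ratio halves every 70/6.3 ≈ 11.11 years.
A 5.2× gap takes log₂(5.2) ≈ 2.38 halvings to close: 2.38 × 11.11 ≈ 26 years.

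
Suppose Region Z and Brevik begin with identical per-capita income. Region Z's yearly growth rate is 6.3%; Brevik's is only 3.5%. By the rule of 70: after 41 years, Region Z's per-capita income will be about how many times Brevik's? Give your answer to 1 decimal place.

about 3.1 times

Rate gap = 6.3% − 3.5% = 2.8 points.
The ratio doubles every 70/2.8 ≈ 25.00 years.
41/25.00 ≈ 1.64 doublings → ratio ≈ 2^1.64 ≈ 3.1.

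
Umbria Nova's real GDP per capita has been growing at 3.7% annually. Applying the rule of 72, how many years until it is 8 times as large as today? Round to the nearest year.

One doubling takes 72/3.7 = 19.46 years.
8 = 2^3, so 3 doublings → 58 years.

around 58 years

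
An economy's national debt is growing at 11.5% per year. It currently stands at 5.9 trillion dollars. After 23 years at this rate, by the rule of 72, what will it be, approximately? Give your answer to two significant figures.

about 75 trillion dollars

Doubling time ≈ 72/11.5 = 6.26 years.
23 years is 23/6.26 ≈ 3.67 doublings, a factor of 2^3.67 ≈ 12.73.
5.9 × 12.73 ≈ 75 trillion dollars.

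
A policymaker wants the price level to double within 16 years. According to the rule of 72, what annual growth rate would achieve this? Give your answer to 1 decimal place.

about 4.5%

72 / 16 ≈ 4.50, so about 4.5% annually.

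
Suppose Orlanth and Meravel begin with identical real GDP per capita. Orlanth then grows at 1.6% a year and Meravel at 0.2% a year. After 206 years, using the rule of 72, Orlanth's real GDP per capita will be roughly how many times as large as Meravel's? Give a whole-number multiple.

about 16 times

Rate gap = 1.6% − 0.2% = 1.4 points.
The ratio doubles every 72/1.4 ≈ 51.43 years.
206/51.43 ≈ 4.01 doublings → ratio ≈ 2^4.01 ≈ 16.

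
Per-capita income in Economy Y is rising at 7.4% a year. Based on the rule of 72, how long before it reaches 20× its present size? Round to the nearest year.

42 years

Doubling time ≈ 72/7.4 = 9.73 years.
20× is log₂ 20 ≈ 4.32 doublings, so ≈ 4.32 × 9.73 = 42 years.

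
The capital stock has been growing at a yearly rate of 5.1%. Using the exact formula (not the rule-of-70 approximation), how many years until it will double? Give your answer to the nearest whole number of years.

14 years

t = ln(2) / ln(1 + 0.051) = 0.6931 / 0.049742 ≈ 13.93.
≈ 14 years.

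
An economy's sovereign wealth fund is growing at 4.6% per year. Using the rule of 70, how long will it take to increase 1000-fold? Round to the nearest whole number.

≈ 152 years

At 4.6% it doubles every 70/4.6 ≈ 15.22 years.
1000× is log₂ 1000 ≈ 9.97 doublings, so ≈ 9.97 × 15.22 = 152 years.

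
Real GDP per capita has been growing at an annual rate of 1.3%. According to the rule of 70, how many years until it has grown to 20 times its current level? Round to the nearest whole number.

around 233 years

At 1.3% it doubles every 70/1.3 ≈ 53.85 years.
Reaching 20× takes log₂(20) ≈ 4.32 doublings.
4.32 × 53.85 ≈ 233 years.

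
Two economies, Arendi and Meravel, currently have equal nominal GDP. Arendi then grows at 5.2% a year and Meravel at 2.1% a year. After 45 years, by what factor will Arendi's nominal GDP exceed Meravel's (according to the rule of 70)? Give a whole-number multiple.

around 4 times

Only the 3.1-point difference matters.
70/3.1 ≈ 22.58 years per doubling of the ratio; 45 years gives 1.99 doublings, so ≈ 4×.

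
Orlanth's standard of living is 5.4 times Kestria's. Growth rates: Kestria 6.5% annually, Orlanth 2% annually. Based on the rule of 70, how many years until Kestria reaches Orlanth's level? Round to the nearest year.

The growth-rate gap is 6.5% − 2% = 4.5 percentage points.
So the ratio between them halves every 70/4.5 ≈ 15.56 years.
A 5.4 times gap takes log₂(5.4) ≈ 2.43 halvings to close: 2.43 × 15.56 ≈ 38 years.

about 38 years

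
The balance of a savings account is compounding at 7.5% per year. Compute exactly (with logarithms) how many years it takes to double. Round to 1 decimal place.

t = ln(2) / ln(1 + 0.075) = 0.6931 / 0.072321 ≈ 9.58.

9.6 years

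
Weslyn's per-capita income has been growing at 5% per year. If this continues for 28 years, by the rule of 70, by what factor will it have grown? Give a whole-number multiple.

≈ 4 times

Doubling time ≈ 70/5 = 14.00 years.
28/14.00 ≈ 2 doublings, so about 2^2 = 4×.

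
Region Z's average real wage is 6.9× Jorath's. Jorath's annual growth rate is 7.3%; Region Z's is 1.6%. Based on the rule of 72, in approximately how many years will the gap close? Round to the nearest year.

The growth-rate gap is 7.3% − 1.6% = 5.7 percentage points.
So the ratio between them halves every 72/5.7 ≈ 12.63 years.
A 6.9× gap takes log₂(6.9) ≈ 2.79 halvings to close: 2.79 × 12.63 ≈ 35 years.

about 35 years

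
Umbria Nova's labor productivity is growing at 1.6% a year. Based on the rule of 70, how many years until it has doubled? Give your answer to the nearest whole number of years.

70/1.6 ≈ 43.75, so it doubles roughly every 44 years.

about 44 years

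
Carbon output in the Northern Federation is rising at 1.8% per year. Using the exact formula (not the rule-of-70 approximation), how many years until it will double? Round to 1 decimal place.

38.9 years

t = ln(2) / ln(1 + 0.018) = 0.6931 / 0.017840 ≈ 38.85.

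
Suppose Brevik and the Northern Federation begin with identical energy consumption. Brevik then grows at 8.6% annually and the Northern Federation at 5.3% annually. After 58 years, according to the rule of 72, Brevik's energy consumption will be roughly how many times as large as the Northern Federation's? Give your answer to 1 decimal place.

Brevik pulls ahead at 3.3 pp per year, so the ratio doubles every 72/3.3 ≈ 21.82 years.
In 58 years that's 2.66 doublings: 2^2.66 ≈ 6.3.

approximately 6.3 times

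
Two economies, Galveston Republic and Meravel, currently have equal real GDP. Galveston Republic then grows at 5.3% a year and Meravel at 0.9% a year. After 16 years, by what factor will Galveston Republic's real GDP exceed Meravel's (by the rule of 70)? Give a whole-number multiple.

Rate gap = 5.3% − 0.9% = 4.4 points.
The ratio doubles every 70/4.4 ≈ 15.91 years.
16/15.91 ≈ 1.01 doublings → ratio ≈ 2^1.01 ≈ 2.

around 2 times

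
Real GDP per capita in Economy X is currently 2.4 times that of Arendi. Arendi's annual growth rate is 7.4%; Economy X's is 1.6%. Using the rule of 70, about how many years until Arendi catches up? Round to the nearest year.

Arendi gains on Economy X at 7.4% − 1.6% = 5.8 points a year.
At that relative rate the gap halves every 70/5.8 ≈ 12.07 years.
A 2.4 times gap takes log₂(2.4) ≈ 1.26 halvings to close: 1.26 × 12.07 ≈ 15 years.

≈ 15 years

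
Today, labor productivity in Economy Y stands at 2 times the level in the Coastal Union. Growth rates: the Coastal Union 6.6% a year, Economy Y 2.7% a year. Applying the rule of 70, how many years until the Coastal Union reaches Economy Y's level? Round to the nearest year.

the Coastal Union gains on Economy Y at 6.6% − 2.7% = 3.9 points a year.
At that relative rate the gap halves every 70/3.9 ≈ 17.95 years.
A 2 times gap closes after 1 halving: 1 × 17.95 ≈ 18 years.

around 18 years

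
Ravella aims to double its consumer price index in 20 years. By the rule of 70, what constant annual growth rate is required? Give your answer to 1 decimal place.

70 / 20 ≈ 3.50, so about 3.5% a year.

approximately 3.5% a year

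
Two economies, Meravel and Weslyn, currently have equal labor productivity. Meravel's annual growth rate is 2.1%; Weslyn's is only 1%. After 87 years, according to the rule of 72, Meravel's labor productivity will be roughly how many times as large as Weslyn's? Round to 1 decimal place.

roughly 2.5 times

Meravel pulls ahead at 1.1 pp per year, so the ratio doubles every 72/1.1 ≈ 65.45 years.
In 87 years that's 1.33 doublings: 2^1.33 ≈ 2.5.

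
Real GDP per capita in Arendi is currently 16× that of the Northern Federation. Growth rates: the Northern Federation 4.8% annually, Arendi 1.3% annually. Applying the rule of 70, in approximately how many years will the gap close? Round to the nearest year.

80 years

The growth-rate gap is 4.8% − 1.3% = 3.5 percentage points.
So the ratio between them halves every 70/3.5 ≈ 20.00 years.
A 16× gap closes after 4 halvings: 4 × 20.00 ≈ 80 years.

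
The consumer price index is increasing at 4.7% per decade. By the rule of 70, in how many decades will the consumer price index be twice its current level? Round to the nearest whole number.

Doubling time ≈ 70 / 4.7 = 14.89 decades.

approximately 15 decades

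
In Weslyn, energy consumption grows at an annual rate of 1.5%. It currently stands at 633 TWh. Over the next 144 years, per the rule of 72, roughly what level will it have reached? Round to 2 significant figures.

approximately 5100 TWh

It doubles every 72/1.5 ≈ 48.00 years, so 144 years is 3.00 doublings.
2^3.00 ≈ 8.00; 633 × 8.00 ≈ 5100 TWh.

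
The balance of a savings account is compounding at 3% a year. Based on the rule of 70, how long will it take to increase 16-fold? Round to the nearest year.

At 3% it doubles every 70/3 ≈ 23.33 years.
Getting to 16× needs 4 doublings: 4 × 23.33 ≈ 93 years.

93 years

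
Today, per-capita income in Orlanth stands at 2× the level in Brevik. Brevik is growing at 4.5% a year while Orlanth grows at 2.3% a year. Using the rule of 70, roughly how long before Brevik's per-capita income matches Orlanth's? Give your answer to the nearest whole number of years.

≈ 32 years

What matters is the difference: 2.2 pp.
Rule of 70 on the gap: the ratio halves every 70/2.2 ≈ 31.82 years.
A 2× gap closes after 1 halving: 1 × 31.82 ≈ 32 years.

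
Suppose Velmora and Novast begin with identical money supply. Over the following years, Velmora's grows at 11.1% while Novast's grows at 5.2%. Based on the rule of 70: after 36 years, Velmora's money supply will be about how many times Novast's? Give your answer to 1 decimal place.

roughly 8.2 times

Only the 5.9-point difference matters.
70/5.9 ≈ 11.86 years per doubling of the ratio; 36 years gives 3.04 doublings, so ≈ 8.2×.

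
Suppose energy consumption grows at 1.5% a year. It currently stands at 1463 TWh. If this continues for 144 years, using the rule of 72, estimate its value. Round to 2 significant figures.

Doubling time ≈ 72/1.5 = 48.00 years.
144 years is 144/48.00 ≈ 3.00 doublings, a factor of 2^3.00 ≈ 8.00.
1463 × 8.00 ≈ 12000 TWh.

approximately 12000 TWh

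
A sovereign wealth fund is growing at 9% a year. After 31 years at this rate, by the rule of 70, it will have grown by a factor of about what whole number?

16 times

At 9% one doubling takes ≈ 7.78 years; 31 years is 4 of them, so ×16.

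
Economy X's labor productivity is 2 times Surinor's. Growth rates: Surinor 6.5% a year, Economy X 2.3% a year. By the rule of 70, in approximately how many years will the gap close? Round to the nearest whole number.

about 17 years

What matters is the difference: 4.2 pp.
Rule of 70 on the gap: the ratio halves every 70/4.2 ≈ 16.67 years.
A 2 times gap closes after 1 halving: 1 × 16.67 ≈ 17 years.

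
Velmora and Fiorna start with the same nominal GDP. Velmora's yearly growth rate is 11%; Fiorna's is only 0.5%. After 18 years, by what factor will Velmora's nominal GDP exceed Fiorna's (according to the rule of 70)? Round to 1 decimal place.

6.5 times

Rate gap = 11% − 0.5% = 10.5 points.
The ratio doubles every 70/10.5 ≈ 6.67 years.
18/6.67 ≈ 2.70 doublings → ratio ≈ 2^2.70 ≈ 6.5.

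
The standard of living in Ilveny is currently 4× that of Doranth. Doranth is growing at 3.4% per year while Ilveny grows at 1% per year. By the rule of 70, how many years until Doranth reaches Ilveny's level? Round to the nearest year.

about 58 years

What matters is the difference: 2.4 pp.
Rule of 70 on the gap: the ratio halves every 70/2.4 ≈ 29.17 years.
A 4× gap closes after 2 halvings: 2 × 29.17 ≈ 58 years.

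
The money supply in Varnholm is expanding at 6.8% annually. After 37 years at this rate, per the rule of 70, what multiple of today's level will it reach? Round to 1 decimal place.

Doubles every ≈ 10.29 years (70/6.8).
37 years is 3.60 doublings; 2^3.60 ≈ 12.1×.

roughly 12.1 times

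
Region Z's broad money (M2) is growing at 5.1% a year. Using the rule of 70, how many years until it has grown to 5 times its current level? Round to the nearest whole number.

about 32 years

At 5.1% it doubles every 70/5.1 ≈ 13.73 years.
5× is log₂ 5 ≈ 2.32 doublings, so ≈ 2.32 × 13.73 = 32 years.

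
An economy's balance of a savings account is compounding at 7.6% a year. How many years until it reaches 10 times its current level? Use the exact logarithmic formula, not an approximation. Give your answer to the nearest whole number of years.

31 years

t = ln(10) / ln(1 + 0.076) = 2.3026 / 0.073250 ≈ 31.43.
≈ 31 years.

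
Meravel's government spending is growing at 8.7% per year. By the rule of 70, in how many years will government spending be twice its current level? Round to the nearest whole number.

At 8.7%, doubling takes about 70/8.7 = 8.05 years.

roughly 8 years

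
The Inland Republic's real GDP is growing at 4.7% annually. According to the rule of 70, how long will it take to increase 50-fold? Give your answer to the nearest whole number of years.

≈ 84 years

One doubling takes 70/4.7 = 14.89 years.
50× is log₂ 50 ≈ 5.64 doublings, so ≈ 5.64 × 14.89 = 84 years.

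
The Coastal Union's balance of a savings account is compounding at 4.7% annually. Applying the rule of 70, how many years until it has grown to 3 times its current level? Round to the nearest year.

≈ 24 years

Doubling time ≈ 70/4.7 = 14.89 years.
3× is log₂ 3 ≈ 1.58 doublings, so ≈ 1.58 × 14.89 = 24 years.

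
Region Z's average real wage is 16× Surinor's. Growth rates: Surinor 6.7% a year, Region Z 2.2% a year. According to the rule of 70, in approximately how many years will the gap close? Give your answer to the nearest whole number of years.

62 years

What matters is the difference: 4.5 pp.
Rule of 70 on the gap: the ratio halves every 70/4.5 ≈ 15.56 years.
A 16× gap closes after 4 halvings: 4 × 15.56 ≈ 62 years.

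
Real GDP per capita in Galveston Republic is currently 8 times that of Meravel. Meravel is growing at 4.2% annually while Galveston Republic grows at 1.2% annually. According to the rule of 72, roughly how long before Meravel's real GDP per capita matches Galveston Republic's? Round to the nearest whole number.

What matters is the difference: 3 pp.
Rule of 72 on the gap: the ratio halves every 72/3 ≈ 24.00 years.
An 8 times gap closes after 3 halvings: 3 × 24.00 ≈ 72 years.

around 72 years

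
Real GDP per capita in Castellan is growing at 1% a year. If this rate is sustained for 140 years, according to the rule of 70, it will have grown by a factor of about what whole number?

70/1 ≈ 70.00 years per doubling.
140 years fits 2 doublings: 2^2 = 4.

≈ 4 times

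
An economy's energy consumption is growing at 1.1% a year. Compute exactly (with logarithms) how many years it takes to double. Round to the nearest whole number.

63 years

t = ln(2) / ln(1 + 0.011) = 0.6931 / 0.010940 ≈ 63.35.
≈ 63 years.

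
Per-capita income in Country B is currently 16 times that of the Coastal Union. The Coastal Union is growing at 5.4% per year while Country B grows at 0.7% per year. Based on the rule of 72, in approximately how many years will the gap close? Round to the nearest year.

around 61 years

the Coastal Union gains on Country B at 5.4% − 0.7% = 4.7 points a year.
At that relative rate the gap halves every 72/4.7 ≈ 15.32 years.
A 16 times gap closes after 4 halvings: 4 × 15.32 ≈ 61 years.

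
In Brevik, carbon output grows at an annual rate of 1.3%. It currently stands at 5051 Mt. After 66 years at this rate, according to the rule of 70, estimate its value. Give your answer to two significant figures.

Doubling time ≈ 70/1.3 = 53.85 years.
66 years is 66/53.85 ≈ 1.23 doublings, a factor of 2^1.23 ≈ 2.35.
5051 × 2.35 ≈ 12000 Mt.

about 12000 Mt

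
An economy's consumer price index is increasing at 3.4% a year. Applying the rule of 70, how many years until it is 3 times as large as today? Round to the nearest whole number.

roughly 33 years

Doubling time ≈ 70/3.4 = 20.59 years.
Reaching 3× takes log₂(3) ≈ 1.58 doublings.
1.58 × 20.59 ≈ 33 years.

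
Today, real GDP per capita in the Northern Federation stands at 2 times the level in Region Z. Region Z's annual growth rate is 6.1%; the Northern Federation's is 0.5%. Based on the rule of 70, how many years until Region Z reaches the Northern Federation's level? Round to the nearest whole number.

about 13 years

Region Z gains on the Northern Federation at 6.1% − 0.5% = 5.6 points a year.
At that relative rate the gap halves every 70/5.6 ≈ 12.50 years.
A 2 times gap closes after 1 halving: 1 × 12.50 ≈ 13 years.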